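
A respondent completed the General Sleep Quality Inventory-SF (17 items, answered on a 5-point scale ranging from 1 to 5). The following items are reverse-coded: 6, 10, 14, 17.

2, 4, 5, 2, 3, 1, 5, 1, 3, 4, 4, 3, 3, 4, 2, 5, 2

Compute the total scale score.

55

Raw sum = 53. Reverse-coded items: 6, 10, 14, 17; their raw sum = 11.
Each reversal replaces raw with 6 − raw, changing the total by 6 − 2·raw per item.
Total = 53 + 4·6 − 2·11 = 53 + 24 − 22 = 55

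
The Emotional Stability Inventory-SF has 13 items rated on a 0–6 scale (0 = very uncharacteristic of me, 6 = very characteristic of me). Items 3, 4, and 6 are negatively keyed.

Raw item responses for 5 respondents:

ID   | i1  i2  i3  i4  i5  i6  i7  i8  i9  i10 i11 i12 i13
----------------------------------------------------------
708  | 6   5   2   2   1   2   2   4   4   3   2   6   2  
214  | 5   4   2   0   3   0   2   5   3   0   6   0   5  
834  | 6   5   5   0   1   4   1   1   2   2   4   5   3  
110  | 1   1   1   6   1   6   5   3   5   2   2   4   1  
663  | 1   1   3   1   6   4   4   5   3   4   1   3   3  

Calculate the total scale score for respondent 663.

41

Respondent 663 raw: 1, 1, 3, 1, 6, 4, 4, 5, 3, 4, 1, 3, 3.
Reverse-coded (on a 0–6 scale, reversed = 6 − raw):
  item 1: 1
  item 2: 1
  item 3: 6 − 3 = 3
  item 4: 6 − 1 = 5
  item 5: 6
  item 6: 6 − 4 = 2
  item 7: 4
  item 8: 5
  item 9: 3
  item 10: 4
  item 11: 1
  item 12: 3
  item 13: 3
Sum = 1 + 1 + 3 + 5 + 6 + 2 + 4 + 5 + 3 + 4 + 1 + 3 + 3 = 41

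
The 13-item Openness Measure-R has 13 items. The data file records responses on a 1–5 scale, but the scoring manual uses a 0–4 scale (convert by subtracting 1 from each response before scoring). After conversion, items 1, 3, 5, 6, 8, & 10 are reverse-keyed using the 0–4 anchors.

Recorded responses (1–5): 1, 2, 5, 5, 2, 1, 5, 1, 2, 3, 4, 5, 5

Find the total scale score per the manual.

Convert to 0–4: 0, 1, 4, 4, 1, 0, 4, 0, 1, 2, 3, 4, 4
Reverse-coded (reversed = (0+4) − raw = 4 − raw):
  item 1: 4 − 0 = 4
  item 3: 4 − 4 = 0
  item 5: 4 − 1 = 3
  item 6: 4 − 0 = 4
  item 8: 4 − 0 = 4
  item 10: 4 − 2 = 2
Scored: 4, 1, 0, 4, 3, 4, 4, 4, 1, 2, 3, 4, 4
Total = 38

38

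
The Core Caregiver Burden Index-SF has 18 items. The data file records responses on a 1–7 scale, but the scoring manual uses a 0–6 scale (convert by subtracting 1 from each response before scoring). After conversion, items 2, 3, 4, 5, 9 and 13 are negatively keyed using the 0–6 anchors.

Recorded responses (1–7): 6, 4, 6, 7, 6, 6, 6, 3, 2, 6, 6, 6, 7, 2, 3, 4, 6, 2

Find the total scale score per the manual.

54

Convert to 0–6: 5, 3, 5, 6, 5, 5, 5, 2, 1, 5, 5, 5, 6, 1, 2, 3, 5, 1
Reverse-coded (reversed = (0+6) − raw = 6 − raw):
  item 2: 6 − 3 = 3
  item 3: 6 − 5 = 1
  item 4: 6 − 6 = 0
  item 5: 6 − 5 = 1
  item 9: 6 − 1 = 5
  item 13: 6 − 6 = 0
Scored: 5, 3, 1, 0, 1, 5, 5, 2, 5, 5, 5, 5, 0, 1, 2, 3, 5, 1
Total = 54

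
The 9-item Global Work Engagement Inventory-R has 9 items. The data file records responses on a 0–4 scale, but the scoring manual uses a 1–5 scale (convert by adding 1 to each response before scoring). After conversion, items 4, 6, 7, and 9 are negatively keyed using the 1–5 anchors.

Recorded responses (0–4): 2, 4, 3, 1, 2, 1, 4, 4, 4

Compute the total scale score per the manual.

Convert to 1–5: 3, 5, 4, 2, 3, 2, 5, 5, 5
Reverse-coded (reversed = (1+5) − raw = 6 − raw):
  item 4: 6 − 2 = 4
  item 6: 6 − 2 = 4
  item 7: 6 − 5 = 1
  item 9: 6 − 5 = 1
Scored: 3, 5, 4, 4, 3, 4, 1, 5, 1
Total = 30

30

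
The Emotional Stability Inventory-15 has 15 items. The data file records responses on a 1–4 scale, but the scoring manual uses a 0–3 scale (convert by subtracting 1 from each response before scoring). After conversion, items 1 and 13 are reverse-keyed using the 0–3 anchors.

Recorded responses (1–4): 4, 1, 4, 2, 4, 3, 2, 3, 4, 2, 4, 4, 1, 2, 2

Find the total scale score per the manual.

Convert to 0–3: 3, 0, 3, 1, 3, 2, 1, 2, 3, 1, 3, 3, 0, 1, 1
Reverse-coded (reversed = (0+3) − raw = 3 − raw):
  item 1: 3 − 3 = 0
  item 13: 3 − 0 = 3
Scored: 0, 0, 3, 1, 3, 2, 1, 2, 3, 1, 3, 3, 3, 1, 1
Total = 27

27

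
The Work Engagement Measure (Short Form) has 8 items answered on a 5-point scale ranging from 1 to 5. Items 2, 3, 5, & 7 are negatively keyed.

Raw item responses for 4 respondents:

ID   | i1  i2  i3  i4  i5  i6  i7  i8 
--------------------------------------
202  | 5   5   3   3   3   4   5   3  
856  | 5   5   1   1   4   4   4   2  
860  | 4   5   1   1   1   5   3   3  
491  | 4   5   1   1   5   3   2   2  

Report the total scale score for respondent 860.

Respondent 860 raw: 4, 5, 1, 1, 1, 5, 3, 3.
Reverse-coded (reversed = (1+5) − raw = 6 − raw):
  item 1: 4
  item 2: 6 − 5 = 1
  item 3: 6 − 1 = 5
  item 4: 1
  item 5: 6 − 1 = 5
  item 6: 5
  item 7: 6 − 3 = 3
  item 8: 3
Sum = 4 + 1 + 5 + 1 + 5 + 5 + 3 + 3 = 27

27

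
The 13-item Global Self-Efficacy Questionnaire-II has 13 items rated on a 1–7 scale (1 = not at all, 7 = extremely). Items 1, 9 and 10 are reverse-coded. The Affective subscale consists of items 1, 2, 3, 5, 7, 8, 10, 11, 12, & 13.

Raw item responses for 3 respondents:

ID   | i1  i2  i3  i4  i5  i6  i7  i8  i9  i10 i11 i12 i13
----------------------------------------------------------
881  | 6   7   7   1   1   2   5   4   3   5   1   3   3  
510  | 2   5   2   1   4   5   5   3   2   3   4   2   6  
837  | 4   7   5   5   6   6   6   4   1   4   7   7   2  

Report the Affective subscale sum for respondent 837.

52

Respondent 837 raw: 4, 7, 5, 5, 6, 6, 6, 4, 1, 4, 7, 7, 2.
Affective items: 1, 2, 3, 5, 7, 8, 10, 11, 12, 13.
Reverse-coded (reversed = (1+7) − raw = 8 − raw):
  item 1: 8 − 4 = 4
  item 2: 7
  item 3: 5
  item 5: 6
  item 7: 6
  item 8: 4
  item 10: 8 − 4 = 4
  item 11: 7
  item 12: 7
  item 13: 2
Sum = 4 + 7 + 5 + 6 + 6 + 4 + 4 + 7 + 7 + 2 = 52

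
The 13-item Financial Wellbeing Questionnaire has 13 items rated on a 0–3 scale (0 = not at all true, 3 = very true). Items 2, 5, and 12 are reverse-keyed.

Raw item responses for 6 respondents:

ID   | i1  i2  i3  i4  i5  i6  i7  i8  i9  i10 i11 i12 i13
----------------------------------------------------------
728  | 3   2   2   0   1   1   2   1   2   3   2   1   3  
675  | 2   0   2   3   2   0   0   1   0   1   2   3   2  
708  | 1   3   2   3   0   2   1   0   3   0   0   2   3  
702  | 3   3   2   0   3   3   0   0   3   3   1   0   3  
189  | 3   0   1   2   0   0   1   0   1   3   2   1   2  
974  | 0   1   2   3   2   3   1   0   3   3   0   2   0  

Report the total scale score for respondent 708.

Respondent 708 raw: 1, 3, 2, 3, 0, 2, 1, 0, 3, 0, 0, 2, 3.
Reverse-coded (reverse-coded value = 3 − response):
  item 1: 1
  item 2: 3 − 3 = 0
  item 3: 2
  item 4: 3
  item 5: 3 − 0 = 3
  item 6: 2
  item 7: 1
  item 8: 0
  item 9: 3
  item 10: 0
  item 11: 0
  item 12: 3 − 2 = 1
  item 13: 3
Sum = 1 + 0 + 2 + 3 + 3 + 2 + 1 + 0 + 3 + 0 + 0 + 1 + 3 = 19

19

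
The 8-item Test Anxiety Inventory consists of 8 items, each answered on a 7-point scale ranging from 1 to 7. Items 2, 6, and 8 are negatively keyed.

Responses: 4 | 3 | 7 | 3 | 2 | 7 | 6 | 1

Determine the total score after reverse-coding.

Apply reverse scoring (on a 1–7 scale, reversed = 8 − raw):
  item 2: 8 − 3 = 5
  item 6: 8 − 7 = 1
  item 8: 8 − 1 = 7
Scored items: 4, 5, 7, 3, 2, 1, 6, 7
Total = 4 + 5 + 7 + 3 + 2 + 1 + 6 + 7 = 35

35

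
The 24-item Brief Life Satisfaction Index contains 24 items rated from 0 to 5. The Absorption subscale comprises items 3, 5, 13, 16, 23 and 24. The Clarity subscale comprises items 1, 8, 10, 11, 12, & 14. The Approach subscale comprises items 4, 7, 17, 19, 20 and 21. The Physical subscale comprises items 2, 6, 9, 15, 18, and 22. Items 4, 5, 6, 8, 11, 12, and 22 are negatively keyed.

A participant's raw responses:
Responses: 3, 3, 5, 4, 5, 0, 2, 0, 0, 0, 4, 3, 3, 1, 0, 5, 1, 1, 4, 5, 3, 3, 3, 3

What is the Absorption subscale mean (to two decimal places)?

3.17

Absorption items: 3, 5, 13, 16, 23, 24.
Of these, item 5 is negatively keyed; on a 0–5 scale, reversed = 5 − raw.
  item 3: 5
  item 5: 5 − 5 = 0
  item 13: 3
  item 16: 5
  item 23: 3
  item 24: 3
Sum = 5 + 0 + 3 + 5 + 3 + 3 = 19
Mean = 19 / 6 = 3.17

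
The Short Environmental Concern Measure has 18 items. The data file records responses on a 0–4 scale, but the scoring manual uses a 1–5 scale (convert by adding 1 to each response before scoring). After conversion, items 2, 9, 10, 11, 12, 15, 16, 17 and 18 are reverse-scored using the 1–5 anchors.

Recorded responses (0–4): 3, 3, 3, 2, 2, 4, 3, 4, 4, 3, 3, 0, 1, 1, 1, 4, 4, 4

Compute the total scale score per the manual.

Convert to 1–5: 4, 4, 4, 3, 3, 5, 4, 5, 5, 4, 4, 1, 2, 2, 2, 5, 5, 5
Reverse-coded (on a 1–5 scale, reversed = 6 − raw):
  item 2: 6 − 4 = 2
  item 9: 6 − 5 = 1
  item 10: 6 − 4 = 2
  item 11: 6 − 4 = 2
  item 12: 6 − 1 = 5
  item 15: 6 − 2 = 4
  item 16: 6 − 5 = 1
  item 17: 6 − 5 = 1
  item 18: 6 − 5 = 1
Scored: 4, 2, 4, 3, 3, 5, 4, 5, 1, 2, 2, 5, 2, 2, 4, 1, 1, 1
Total = 51

51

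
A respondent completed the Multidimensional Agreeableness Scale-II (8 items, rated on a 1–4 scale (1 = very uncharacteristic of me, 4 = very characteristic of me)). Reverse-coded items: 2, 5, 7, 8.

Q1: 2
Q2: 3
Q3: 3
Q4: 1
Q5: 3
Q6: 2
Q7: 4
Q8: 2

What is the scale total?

16

Apply reverse scoring (reversed = (1+4) − raw = 5 − raw):
  item 2: 5 − 3 = 2
  item 5: 5 − 3 = 2
  item 7: 5 − 4 = 1
  item 8: 5 − 2 = 3
Scored items: 2, 2, 3, 1, 2, 2, 1, 3
Total = 2 + 2 + 3 + 1 + 2 + 2 + 1 + 3 = 16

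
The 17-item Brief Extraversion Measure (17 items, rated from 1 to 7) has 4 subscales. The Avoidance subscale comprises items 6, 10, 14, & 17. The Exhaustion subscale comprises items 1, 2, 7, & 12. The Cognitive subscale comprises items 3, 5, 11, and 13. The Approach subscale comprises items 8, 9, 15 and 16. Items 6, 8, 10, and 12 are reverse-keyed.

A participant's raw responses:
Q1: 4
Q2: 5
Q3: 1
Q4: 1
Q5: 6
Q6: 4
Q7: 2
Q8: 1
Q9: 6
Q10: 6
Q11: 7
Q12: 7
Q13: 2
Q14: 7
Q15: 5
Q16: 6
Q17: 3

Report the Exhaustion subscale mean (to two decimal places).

Exhaustion items: 1, 2, 7, 12.
Of these, item 12 is reverse-keyed; reversed = (1+7) − raw = 8 − raw.
  item 1: 4
  item 2: 5
  item 7: 2
  item 12: 8 − 7 = 1
Sum = 4 + 5 + 2 + 1 = 12
Mean = 12 / 4 = 3.00

3.00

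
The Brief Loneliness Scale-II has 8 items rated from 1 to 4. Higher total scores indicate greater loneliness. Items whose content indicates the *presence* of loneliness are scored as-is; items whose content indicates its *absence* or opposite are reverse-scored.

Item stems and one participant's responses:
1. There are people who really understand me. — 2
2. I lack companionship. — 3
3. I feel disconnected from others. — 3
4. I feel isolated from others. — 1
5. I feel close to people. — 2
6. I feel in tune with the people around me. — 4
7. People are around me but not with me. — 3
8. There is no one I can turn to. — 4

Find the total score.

21

Items 1, 5, 6 describe the absence/opposite of loneliness → reverse-score.
on a 1–4 scale, reversed = 5 − raw.
  item 1: 5 − 2 = 3
  item 2: 3
  item 3: 3
  item 4: 1
  item 5: 5 − 2 = 3
  item 6: 5 − 4 = 1
  item 7: 3
  item 8: 4
Total = 3 + 3 + 3 + 1 + 3 + 1 + 3 + 4 = 21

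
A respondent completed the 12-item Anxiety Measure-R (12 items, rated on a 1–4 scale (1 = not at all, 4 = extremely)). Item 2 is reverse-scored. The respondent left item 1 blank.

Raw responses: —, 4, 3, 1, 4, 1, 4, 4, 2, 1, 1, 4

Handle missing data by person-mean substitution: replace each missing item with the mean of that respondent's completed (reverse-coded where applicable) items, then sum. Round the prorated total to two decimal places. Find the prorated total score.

Reverse-coded (on a 1–4 scale, reversed = 5 − raw):
  item 2: 5 − 4 = 1
Completed scored items (11 of 12): 1, 3, 1, 4, 1, 4, 4, 2, 1, 1, 4; sum = 26.
Person mean = 26 / 11 ≈ 2.3636
Prorated total = (26 / 11) × 12 = 28.36 (to 2 dp)

28.36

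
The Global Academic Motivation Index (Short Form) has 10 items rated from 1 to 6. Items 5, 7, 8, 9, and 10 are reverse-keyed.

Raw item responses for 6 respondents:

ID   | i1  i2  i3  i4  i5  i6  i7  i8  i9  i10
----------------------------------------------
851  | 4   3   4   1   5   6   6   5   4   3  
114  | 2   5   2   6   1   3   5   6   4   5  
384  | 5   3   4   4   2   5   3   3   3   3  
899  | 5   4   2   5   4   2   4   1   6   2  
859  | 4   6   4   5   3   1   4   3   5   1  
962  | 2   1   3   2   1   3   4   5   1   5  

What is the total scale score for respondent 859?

39

Respondent 859 raw: 4, 6, 4, 5, 3, 1, 4, 3, 5, 1.
Reverse-coded (on a 1–6 scale, reversed = 7 − raw):
  item 1: 4
  item 2: 6
  item 3: 4
  item 4: 5
  item 5: 7 − 3 = 4
  item 6: 1
  item 7: 7 − 4 = 3
  item 8: 7 − 3 = 4
  item 9: 7 − 5 = 2
  item 10: 7 − 1 = 6
Sum = 4 + 6 + 4 + 5 + 4 + 1 + 3 + 4 + 2 + 6 = 39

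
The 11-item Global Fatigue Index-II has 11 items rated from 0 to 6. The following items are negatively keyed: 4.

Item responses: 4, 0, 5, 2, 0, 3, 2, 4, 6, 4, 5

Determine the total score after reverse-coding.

Negatively keyed items use 6 − raw:
  item 4: 6 − 2 = 4
After reverse-coding: 4, 0, 5, 4, 0, 3, 2, 4, 6, 4, 5
Total = 4 + 0 + 5 + 4 + 0 + 3 + 2 + 4 + 6 + 4 + 5 = 37

37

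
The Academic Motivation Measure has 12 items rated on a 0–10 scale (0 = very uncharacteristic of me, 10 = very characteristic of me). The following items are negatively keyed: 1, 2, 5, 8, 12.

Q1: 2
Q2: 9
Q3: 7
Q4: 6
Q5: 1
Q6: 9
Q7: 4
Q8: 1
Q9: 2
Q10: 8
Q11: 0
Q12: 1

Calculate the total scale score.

72

Raw sum = 50. Negatively keyed items: 1, 2, 5, 8, 12; their raw sum = 14.
Each reversal replaces raw with 10 − raw, changing the total by 10 − 2·raw per item.
Total = 50 + 5·10 − 2·14 = 50 + 50 − 28 = 72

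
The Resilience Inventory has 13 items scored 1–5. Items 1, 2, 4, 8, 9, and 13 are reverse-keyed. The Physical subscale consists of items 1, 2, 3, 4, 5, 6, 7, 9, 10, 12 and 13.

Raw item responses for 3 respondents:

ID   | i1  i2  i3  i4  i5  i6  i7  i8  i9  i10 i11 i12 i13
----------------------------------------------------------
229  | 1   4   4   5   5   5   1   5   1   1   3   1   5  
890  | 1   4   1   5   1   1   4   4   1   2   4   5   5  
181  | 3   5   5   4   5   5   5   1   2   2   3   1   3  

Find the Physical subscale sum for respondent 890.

28

Respondent 890 raw: 1, 4, 1, 5, 1, 1, 4, 4, 1, 2, 4, 5, 5.
Physical items: 1, 2, 3, 4, 5, 6, 7, 9, 10, 12, 13.
Reverse-coded (reverse-coded value = 6 − response):
  item 1: 6 − 1 = 5
  item 2: 6 − 4 = 2
  item 3: 1
  item 4: 6 − 5 = 1
  item 5: 1
  item 6: 1
  item 7: 4
  item 9: 6 − 1 = 5
  item 10: 2
  item 12: 5
  item 13: 6 − 5 = 1
Sum = 5 + 2 + 1 + 1 + 1 + 1 + 4 + 5 + 2 + 5 + 1 = 28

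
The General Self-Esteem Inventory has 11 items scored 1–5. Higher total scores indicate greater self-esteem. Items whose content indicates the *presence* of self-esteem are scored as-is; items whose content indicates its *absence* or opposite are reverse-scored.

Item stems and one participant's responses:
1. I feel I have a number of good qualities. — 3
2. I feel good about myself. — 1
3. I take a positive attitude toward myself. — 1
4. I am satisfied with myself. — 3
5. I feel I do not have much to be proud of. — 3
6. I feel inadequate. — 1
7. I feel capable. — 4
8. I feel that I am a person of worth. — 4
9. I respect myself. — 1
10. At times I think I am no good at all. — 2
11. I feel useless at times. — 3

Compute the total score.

32

Items 5, 6, 10, 11 describe the absence/opposite of self-esteem → reverse-score.
reverse-coded value = 6 − response.
  item 1: 3
  item 2: 1
  item 3: 1
  item 4: 3
  item 5: 6 − 3 = 3
  item 6: 6 − 1 = 5
  item 7: 4
  item 8: 4
  item 9: 1
  item 10: 6 − 2 = 4
  item 11: 6 − 3 = 3
Total = 3 + 1 + 1 + 3 + 3 + 5 + 4 + 4 + 1 + 4 + 3 = 32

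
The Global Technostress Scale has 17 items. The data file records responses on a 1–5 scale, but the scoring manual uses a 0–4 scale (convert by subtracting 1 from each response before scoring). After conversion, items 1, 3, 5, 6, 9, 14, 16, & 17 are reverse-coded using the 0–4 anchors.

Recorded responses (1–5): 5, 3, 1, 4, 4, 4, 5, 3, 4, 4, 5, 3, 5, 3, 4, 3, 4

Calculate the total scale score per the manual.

39

Convert to 0–4: 4, 2, 0, 3, 3, 3, 4, 2, 3, 3, 4, 2, 4, 2, 3, 2, 3
Reverse-coded (reversed = (0+4) − raw = 4 − raw):
  item 1: 4 − 4 = 0
  item 3: 4 − 0 = 4
  item 5: 4 − 3 = 1
  item 6: 4 − 3 = 1
  item 9: 4 − 3 = 1
  item 14: 4 − 2 = 2
  item 16: 4 − 2 = 2
  item 17: 4 − 3 = 1
Scored: 0, 2, 4, 3, 1, 1, 4, 2, 1, 3, 4, 2, 4, 2, 3, 2, 1
Total = 39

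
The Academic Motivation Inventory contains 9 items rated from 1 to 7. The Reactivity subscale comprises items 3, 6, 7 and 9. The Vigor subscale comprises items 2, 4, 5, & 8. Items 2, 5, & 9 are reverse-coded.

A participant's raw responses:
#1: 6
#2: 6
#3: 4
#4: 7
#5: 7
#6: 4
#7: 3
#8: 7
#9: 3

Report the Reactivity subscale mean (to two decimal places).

Reactivity items: 3, 6, 7, 9.
Of these, item 9 is reverse-coded; on a 1–7 scale, reversed = 8 − raw.
  item 3: 4
  item 6: 4
  item 7: 3
  item 9: 8 − 3 = 5
Sum = 4 + 4 + 3 + 5 = 16
Mean = 16 / 4 = 4.00

4.00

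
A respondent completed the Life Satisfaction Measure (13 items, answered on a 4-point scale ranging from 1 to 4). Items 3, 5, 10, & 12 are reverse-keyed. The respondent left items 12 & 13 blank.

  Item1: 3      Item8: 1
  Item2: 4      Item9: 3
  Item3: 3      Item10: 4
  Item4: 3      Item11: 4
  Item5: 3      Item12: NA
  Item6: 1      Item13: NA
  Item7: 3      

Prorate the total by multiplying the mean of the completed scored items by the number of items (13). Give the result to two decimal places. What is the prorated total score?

Reverse-coded (reversed = (1+4) − raw = 5 − raw):
  item 3: 5 − 3 = 2
  item 5: 5 − 3 = 2
  item 10: 5 − 4 = 1
Completed scored items (11 of 13): 3, 4, 2, 3, 2, 1, 3, 1, 3, 1, 4; sum = 27.
Person mean = 27 / 11 ≈ 2.4545
Prorated total = (27 / 11) × 13 = 31.91 (to 2 dp)

31.91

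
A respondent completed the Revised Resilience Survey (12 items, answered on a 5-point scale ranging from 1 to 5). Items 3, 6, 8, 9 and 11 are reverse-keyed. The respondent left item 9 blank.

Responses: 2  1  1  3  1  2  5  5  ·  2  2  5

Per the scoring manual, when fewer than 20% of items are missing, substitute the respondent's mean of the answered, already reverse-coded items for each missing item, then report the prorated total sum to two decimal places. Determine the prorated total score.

36.00

Reverse-coded (reversed = (1+5) − raw = 6 − raw):
  item 3: 6 − 1 = 5
  item 6: 6 − 2 = 4
  item 8: 6 − 5 = 1
  item 11: 6 − 2 = 4
Completed scored items (11 of 12): 2, 1, 5, 3, 1, 4, 5, 1, 2, 4, 5; sum = 33.
Person mean = 33 / 11 ≈ 3.0000
Prorated total = (33 / 11) × 12 = 36.00 (to 2 dp)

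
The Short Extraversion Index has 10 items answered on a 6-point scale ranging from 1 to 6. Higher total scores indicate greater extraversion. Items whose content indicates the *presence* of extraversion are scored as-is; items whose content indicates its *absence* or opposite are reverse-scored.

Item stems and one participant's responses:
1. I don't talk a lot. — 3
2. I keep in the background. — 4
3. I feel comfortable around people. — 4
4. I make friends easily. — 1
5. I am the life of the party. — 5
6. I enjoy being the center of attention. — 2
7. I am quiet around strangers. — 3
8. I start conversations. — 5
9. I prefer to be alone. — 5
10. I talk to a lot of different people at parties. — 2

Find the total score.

Items 1, 2, 7, 9 describe the absence/opposite of extraversion → reverse-score.
reversed = (1+6) − raw = 7 − raw.
  item 1: 7 − 3 = 4
  item 2: 7 − 4 = 3
  item 3: 4
  item 4: 1
  item 5: 5
  item 6: 2
  item 7: 7 − 3 = 4
  item 8: 5
  item 9: 7 − 5 = 2
  item 10: 2
Total = 4 + 3 + 4 + 1 + 5 + 2 + 4 + 5 + 2 + 2 = 32

32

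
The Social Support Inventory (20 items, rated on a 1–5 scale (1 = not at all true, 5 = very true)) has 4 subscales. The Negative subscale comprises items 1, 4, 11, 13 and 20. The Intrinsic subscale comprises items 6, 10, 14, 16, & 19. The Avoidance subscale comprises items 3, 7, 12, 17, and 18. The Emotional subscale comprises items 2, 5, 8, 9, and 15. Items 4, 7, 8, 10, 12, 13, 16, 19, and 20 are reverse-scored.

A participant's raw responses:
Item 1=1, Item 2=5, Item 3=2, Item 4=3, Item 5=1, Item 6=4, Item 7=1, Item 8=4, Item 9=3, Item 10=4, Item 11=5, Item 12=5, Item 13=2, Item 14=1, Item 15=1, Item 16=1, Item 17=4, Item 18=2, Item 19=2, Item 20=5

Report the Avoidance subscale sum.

14

Avoidance items: 3, 7, 12, 17, 18.
Of these, items 7 and 12 are reverse-scored; reversed = (1+5) − raw = 6 − raw.
  item 3: 2
  item 7: 6 − 1 = 5
  item 12: 6 − 5 = 1
  item 17: 4
  item 18: 2
Sum = 2 + 5 + 1 + 4 + 2 = 14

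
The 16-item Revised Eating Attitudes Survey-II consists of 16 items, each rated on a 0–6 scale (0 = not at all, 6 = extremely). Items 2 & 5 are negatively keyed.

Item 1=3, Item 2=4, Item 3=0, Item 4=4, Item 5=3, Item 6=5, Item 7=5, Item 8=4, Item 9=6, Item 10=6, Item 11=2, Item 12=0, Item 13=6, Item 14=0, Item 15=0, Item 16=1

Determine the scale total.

Negatively keyed items use 6 − raw:
  item 2: 6 − 4 = 2
  item 5: 6 − 3 = 3
Scored items: 3, 2, 0, 4, 3, 5, 5, 4, 6, 6, 2, 0, 6, 0, 0, 1
Total = 3 + 2 + 0 + 4 + 3 + 5 + 5 + 4 + 6 + 6 + 2 + 0 + 6 + 0 + 0 + 1 = 47

47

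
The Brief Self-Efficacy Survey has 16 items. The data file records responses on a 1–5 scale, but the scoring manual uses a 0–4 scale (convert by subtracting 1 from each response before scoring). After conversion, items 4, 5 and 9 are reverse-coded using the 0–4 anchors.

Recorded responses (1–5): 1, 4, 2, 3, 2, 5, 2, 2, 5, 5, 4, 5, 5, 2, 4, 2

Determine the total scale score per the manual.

Convert to 0–4: 0, 3, 1, 2, 1, 4, 1, 1, 4, 4, 3, 4, 4, 1, 3, 1
Reverse-coded (reversed = (0+4) − raw = 4 − raw):
  item 4: 4 − 2 = 2
  item 5: 4 − 1 = 3
  item 9: 4 − 4 = 0
Scored: 0, 3, 1, 2, 3, 4, 1, 1, 0, 4, 3, 4, 4, 1, 3, 1
Total = 35

35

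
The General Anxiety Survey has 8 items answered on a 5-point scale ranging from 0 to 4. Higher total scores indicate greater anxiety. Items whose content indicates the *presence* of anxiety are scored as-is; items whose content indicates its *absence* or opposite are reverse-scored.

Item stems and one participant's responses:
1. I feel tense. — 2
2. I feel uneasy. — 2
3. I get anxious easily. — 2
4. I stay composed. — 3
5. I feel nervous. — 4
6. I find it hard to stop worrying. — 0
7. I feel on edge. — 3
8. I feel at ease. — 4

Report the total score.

Items 4, 8 describe the absence/opposite of anxiety → reverse-score.
on a 0–4 scale, reversed = 4 − raw.
  item 1: 2
  item 2: 2
  item 3: 2
  item 4: 4 − 3 = 1
  item 5: 4
  item 6: 0
  item 7: 3
  item 8: 4 − 4 = 0
Total = 2 + 2 + 2 + 1 + 4 + 0 + 3 + 0 = 14

14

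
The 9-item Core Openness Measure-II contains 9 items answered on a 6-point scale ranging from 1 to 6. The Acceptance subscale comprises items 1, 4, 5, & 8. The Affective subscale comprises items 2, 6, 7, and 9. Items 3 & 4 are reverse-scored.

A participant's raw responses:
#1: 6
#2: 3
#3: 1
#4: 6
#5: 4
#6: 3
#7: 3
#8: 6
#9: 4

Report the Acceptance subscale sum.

17

Acceptance items: 1, 4, 5, 8.
Of these, item 4 is reverse-scored; reversed = (1+6) − raw = 7 − raw.
  item 1: 6
  item 4: 7 − 6 = 1
  item 5: 4
  item 8: 6
Sum = 6 + 1 + 4 + 6 = 17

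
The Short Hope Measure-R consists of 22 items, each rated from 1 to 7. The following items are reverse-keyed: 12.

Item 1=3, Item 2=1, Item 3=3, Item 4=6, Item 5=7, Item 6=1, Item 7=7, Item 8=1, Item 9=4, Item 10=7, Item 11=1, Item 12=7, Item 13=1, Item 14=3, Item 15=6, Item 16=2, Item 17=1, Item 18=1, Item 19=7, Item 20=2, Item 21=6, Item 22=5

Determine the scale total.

Reverse-coded items (reversed = (1+7) − raw = 8 − raw):
  item 12: 8 − 7 = 1
Scored items: 3, 1, 3, 6, 7, 1, 7, 1, 4, 7, 1, 1, 1, 3, 6, 2, 1, 1, 7, 2, 6, 5
Total = 3 + 1 + 3 + 6 + 7 + 1 + 7 + 1 + 4 + 7 + 1 + 1 + 1 + 3 + 6 + 2 + 1 + 1 + 7 + 2 + 6 + 5 = 76

76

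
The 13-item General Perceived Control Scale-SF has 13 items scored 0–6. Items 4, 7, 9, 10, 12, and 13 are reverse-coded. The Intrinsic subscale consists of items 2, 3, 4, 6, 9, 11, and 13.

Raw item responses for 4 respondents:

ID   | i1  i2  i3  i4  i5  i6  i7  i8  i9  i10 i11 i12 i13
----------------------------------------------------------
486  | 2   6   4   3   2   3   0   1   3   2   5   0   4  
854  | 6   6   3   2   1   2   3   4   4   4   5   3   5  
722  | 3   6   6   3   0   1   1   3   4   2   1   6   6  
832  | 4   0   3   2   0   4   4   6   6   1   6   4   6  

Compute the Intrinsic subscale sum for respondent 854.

Respondent 854 raw: 6, 6, 3, 2, 1, 2, 3, 4, 4, 4, 5, 3, 5.
Intrinsic items: 2, 3, 4, 6, 9, 11, 13.
Reverse-coded (reversed = (0+6) − raw = 6 − raw):
  item 2: 6
  item 3: 3
  item 4: 6 − 2 = 4
  item 6: 2
  item 9: 6 − 4 = 2
  item 11: 5
  item 13: 6 − 5 = 1
Sum = 6 + 3 + 4 + 2 + 2 + 5 + 1 = 23

23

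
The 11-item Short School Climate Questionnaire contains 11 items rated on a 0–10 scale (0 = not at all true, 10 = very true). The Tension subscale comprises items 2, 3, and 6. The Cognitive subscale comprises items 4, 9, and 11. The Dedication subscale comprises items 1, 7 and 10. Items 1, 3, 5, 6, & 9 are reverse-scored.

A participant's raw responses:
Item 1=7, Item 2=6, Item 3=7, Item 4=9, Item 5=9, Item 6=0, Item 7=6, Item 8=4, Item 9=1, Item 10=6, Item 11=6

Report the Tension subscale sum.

19

Tension items: 2, 3, 6.
Of these, items 3 & 6 are reverse-scored; on a 0–10 scale, reversed = 10 − raw.
  item 2: 6
  item 3: 10 − 7 = 3
  item 6: 10 − 0 = 10
Sum = 6 + 3 + 10 = 19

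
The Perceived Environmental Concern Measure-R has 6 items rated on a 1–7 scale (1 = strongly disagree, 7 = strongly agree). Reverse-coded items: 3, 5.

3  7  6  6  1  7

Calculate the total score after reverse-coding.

32

Raw sum = 30. Reverse-coded items: 3, 5; their raw sum = 7.
Each reversal replaces raw with 8 − raw, changing the total by 8 − 2·raw per item.
Total = 30 + 2·8 − 2·7 = 30 + 16 − 14 = 32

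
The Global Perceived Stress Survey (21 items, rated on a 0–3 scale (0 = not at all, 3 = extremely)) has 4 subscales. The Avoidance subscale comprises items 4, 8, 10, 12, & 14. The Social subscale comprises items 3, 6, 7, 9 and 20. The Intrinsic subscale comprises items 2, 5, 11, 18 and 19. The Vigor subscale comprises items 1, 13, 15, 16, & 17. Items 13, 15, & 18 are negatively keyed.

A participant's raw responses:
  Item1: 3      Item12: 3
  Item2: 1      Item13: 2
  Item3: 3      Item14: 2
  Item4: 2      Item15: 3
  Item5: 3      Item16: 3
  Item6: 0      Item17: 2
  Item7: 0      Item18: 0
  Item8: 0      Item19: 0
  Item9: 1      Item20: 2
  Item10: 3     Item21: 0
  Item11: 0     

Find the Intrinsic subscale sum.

Intrinsic items: 2, 5, 11, 18, 19.
Of these, item 18 is negatively keyed; reverse-coded value = 3 − response.
  item 2: 1
  item 5: 3
  item 11: 0
  item 18: 3 − 0 = 3
  item 19: 0
Sum = 1 + 3 + 0 + 3 + 0 = 7

7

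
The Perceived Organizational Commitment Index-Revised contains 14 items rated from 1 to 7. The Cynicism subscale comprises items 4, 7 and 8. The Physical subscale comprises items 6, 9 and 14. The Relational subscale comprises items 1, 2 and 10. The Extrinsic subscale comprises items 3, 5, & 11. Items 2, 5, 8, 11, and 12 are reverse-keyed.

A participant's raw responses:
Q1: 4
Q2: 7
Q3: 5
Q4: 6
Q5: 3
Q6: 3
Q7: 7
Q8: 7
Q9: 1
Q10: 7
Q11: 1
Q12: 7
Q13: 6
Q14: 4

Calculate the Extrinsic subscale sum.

17

Extrinsic items: 3, 5, 11.
Of these, items 5 & 11 are reverse-keyed; on a 1–7 scale, reversed = 8 − raw.
  item 3: 5
  item 5: 8 − 3 = 5
  item 11: 8 − 1 = 7
Sum = 5 + 5 + 7 = 17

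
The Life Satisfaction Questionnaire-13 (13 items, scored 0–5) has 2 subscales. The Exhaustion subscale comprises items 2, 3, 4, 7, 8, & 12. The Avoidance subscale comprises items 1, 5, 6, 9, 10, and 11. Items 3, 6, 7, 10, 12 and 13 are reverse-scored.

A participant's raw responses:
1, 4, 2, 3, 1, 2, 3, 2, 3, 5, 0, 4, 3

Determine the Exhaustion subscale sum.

15

Exhaustion items: 2, 3, 4, 7, 8, 12.
Of these, items 3, 7, & 12 are reverse-scored; reverse-coded value = 5 − response.
  item 2: 4
  item 3: 5 − 2 = 3
  item 4: 3
  item 7: 5 − 3 = 2
  item 8: 2
  item 12: 5 − 4 = 1
Sum = 4 + 3 + 3 + 2 + 2 + 1 = 15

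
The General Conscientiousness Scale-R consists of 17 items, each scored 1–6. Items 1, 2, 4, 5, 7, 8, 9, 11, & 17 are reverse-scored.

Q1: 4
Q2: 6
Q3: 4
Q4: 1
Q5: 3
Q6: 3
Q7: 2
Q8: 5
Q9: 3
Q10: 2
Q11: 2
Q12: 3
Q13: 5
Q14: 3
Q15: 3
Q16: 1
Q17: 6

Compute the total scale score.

Reversing items 1, 2, 4, 5, 7, 8, 9, 11, & 17 with 7 − raw:
Total = (7−4) + (7−6) + 4 + (7−1) + (7−3) + 3 + (7−2) + (7−5) + (7−3) + 2 + (7−2) + 3 + 5 + 3 + 3 + 1 + (7−6)
      = 3 + 1 + 4 + 6 + 4 + 3 + 5 + 2 + 4 + 2 + 5 + 3 + 5 + 3 + 3 + 1 + 1 = 55

55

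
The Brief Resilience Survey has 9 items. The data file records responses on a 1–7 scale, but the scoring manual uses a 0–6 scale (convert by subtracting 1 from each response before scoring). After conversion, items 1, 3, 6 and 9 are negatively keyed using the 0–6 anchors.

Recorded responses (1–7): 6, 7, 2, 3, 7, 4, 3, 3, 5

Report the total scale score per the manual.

29

Convert to 0–6: 5, 6, 1, 2, 6, 3, 2, 2, 4
Reverse-coded (reversed = (0+6) − raw = 6 − raw):
  item 1: 6 − 5 = 1
  item 3: 6 − 1 = 5
  item 6: 6 − 3 = 3
  item 9: 6 − 4 = 2
Scored: 1, 6, 5, 2, 6, 3, 2, 2, 2
Total = 29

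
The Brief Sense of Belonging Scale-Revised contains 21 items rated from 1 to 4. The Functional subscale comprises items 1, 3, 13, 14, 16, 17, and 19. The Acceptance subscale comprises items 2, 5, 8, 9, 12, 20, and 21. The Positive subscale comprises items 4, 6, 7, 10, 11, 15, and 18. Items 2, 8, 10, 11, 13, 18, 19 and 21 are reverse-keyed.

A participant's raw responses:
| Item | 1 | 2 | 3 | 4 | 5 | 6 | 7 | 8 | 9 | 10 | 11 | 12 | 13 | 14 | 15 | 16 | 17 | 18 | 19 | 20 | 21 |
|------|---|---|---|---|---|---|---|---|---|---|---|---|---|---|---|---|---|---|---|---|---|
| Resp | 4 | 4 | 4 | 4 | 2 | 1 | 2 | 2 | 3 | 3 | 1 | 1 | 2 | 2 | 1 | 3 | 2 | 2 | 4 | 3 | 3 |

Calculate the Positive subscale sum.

Positive items: 4, 6, 7, 10, 11, 15, 18.
Of these, items 10, 11, & 18 are reverse-keyed; reversed = (1+4) − raw = 5 − raw.
  item 4: 4
  item 6: 1
  item 7: 2
  item 10: 5 − 3 = 2
  item 11: 5 − 1 = 4
  item 15: 1
  item 18: 5 − 2 = 3
Sum = 4 + 1 + 2 + 2 + 4 + 1 + 3 = 17

17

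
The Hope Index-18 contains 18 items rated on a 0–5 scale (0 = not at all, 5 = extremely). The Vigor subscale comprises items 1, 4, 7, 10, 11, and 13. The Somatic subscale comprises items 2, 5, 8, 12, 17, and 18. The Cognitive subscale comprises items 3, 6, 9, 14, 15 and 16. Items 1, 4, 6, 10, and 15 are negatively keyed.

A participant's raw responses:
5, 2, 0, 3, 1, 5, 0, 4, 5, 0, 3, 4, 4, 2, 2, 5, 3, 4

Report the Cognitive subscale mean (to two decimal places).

2.50

Cognitive items: 3, 6, 9, 14, 15, 16.
Of these, items 6 and 15 are negatively keyed; on a 0–5 scale, reversed = 5 − raw.
  item 3: 0
  item 6: 5 − 5 = 0
  item 9: 5
  item 14: 2
  item 15: 5 − 2 = 3
  item 16: 5
Sum = 0 + 0 + 5 + 2 + 3 + 5 = 15
Mean = 15 / 6 = 2.50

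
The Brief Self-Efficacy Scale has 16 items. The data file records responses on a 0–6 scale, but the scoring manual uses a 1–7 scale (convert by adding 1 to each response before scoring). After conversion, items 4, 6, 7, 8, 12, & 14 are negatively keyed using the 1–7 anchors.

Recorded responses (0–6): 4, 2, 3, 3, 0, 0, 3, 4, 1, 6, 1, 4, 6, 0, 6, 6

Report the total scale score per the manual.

Convert to 1–7: 5, 3, 4, 4, 1, 1, 4, 5, 2, 7, 2, 5, 7, 1, 7, 7
Reverse-coded (on a 1–7 scale, reversed = 8 − raw):
  item 4: 8 − 4 = 4
  item 6: 8 − 1 = 7
  item 7: 8 − 4 = 4
  item 8: 8 − 5 = 3
  item 12: 8 − 5 = 3
  item 14: 8 − 1 = 7
Scored: 5, 3, 4, 4, 1, 7, 4, 3, 2, 7, 2, 3, 7, 7, 7, 7
Total = 73

73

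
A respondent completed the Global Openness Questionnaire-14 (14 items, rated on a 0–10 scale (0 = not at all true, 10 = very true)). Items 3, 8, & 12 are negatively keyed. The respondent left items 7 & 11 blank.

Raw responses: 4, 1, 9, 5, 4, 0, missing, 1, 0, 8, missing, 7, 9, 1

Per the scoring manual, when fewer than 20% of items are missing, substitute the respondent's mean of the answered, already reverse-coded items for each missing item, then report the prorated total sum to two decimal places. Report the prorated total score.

Reverse-coded (on a 0–10 scale, reversed = 10 − raw):
  item 3: 10 − 9 = 1
  item 8: 10 − 1 = 9
  item 12: 10 − 7 = 3
Completed scored items (12 of 14): 4, 1, 1, 5, 4, 0, 9, 0, 8, 3, 9, 1; sum = 45.
Person mean = 45 / 12 ≈ 3.7500
Prorated total = (45 / 12) × 14 = 52.50 (to 2 dp)

52.50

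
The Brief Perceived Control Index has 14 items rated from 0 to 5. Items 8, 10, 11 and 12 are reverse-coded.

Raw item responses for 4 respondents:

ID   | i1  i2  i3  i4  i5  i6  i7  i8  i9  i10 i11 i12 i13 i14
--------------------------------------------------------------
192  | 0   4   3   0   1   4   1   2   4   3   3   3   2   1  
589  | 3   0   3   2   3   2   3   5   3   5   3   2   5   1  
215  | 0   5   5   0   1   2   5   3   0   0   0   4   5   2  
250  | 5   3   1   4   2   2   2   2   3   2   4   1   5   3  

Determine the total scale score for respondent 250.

41

Respondent 250 raw: 5, 3, 1, 4, 2, 2, 2, 2, 3, 2, 4, 1, 5, 3.
Reverse-coded (reverse-coded value = 5 − response):
  item 1: 5
  item 2: 3
  item 3: 1
  item 4: 4
  item 5: 2
  item 6: 2
  item 7: 2
  item 8: 5 − 2 = 3
  item 9: 3
  item 10: 5 − 2 = 3
  item 11: 5 − 4 = 1
  item 12: 5 − 1 = 4
  item 13: 5
  item 14: 3
Sum = 5 + 3 + 1 + 4 + 2 + 2 + 2 + 3 + 3 + 3 + 1 + 4 + 5 + 3 = 41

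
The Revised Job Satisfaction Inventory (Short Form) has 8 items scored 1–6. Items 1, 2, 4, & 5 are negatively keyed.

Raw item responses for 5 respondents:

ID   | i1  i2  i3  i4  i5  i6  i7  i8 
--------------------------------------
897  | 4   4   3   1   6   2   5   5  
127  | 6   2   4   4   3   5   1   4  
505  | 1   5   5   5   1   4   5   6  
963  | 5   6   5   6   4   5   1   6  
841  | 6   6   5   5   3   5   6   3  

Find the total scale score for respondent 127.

Respondent 127 raw: 6, 2, 4, 4, 3, 5, 1, 4.
Reverse-coded (on a 1–6 scale, reversed = 7 − raw):
  item 1: 7 − 6 = 1
  item 2: 7 − 2 = 5
  item 3: 4
  item 4: 7 − 4 = 3
  item 5: 7 − 3 = 4
  item 6: 5
  item 7: 1
  item 8: 4
Sum = 1 + 5 + 4 + 3 + 4 + 5 + 1 + 4 = 27

27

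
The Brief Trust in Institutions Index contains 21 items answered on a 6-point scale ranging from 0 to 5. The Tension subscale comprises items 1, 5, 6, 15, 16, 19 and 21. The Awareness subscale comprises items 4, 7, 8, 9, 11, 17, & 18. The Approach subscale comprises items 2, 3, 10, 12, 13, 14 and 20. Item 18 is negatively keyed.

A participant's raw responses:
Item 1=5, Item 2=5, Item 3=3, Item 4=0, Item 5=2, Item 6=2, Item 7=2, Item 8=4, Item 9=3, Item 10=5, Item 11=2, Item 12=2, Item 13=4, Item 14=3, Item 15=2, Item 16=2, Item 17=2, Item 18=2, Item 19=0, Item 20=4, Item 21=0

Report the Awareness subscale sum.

16

Awareness items: 4, 7, 8, 9, 11, 17, 18.
Of these, item 18 is negatively keyed; on a 0–5 scale, reversed = 5 − raw.
  item 4: 0
  item 7: 2
  item 8: 4
  item 9: 3
  item 11: 2
  item 17: 2
  item 18: 5 − 2 = 3
Sum = 0 + 2 + 4 + 3 + 2 + 2 + 3 = 16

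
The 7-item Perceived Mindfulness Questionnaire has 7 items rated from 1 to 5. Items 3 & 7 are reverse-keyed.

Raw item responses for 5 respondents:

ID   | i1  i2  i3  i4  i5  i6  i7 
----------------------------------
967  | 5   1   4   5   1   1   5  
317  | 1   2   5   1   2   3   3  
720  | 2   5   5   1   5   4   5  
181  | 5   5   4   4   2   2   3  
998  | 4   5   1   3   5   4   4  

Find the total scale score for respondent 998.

28

Respondent 998 raw: 4, 5, 1, 3, 5, 4, 4.
Reverse-coded (reversed = (1+5) − raw = 6 − raw):
  item 1: 4
  item 2: 5
  item 3: 6 − 1 = 5
  item 4: 3
  item 5: 5
  item 6: 4
  item 7: 6 − 4 = 2
Sum = 4 + 5 + 5 + 3 + 5 + 4 + 2 = 28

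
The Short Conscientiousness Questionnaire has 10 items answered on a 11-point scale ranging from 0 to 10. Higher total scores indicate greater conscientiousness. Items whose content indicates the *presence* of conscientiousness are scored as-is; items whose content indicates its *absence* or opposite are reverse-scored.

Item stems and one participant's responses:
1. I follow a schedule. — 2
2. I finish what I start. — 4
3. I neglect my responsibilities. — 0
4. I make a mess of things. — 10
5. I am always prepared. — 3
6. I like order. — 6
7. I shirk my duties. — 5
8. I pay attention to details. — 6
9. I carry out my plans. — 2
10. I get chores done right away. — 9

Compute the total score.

Items 3, 4, 7 describe the absence/opposite of conscientiousness → reverse-score.
reverse-coded value = 10 − response.
  item 1: 2
  item 2: 4
  item 3: 10 − 0 = 10
  item 4: 10 − 10 = 0
  item 5: 3
  item 6: 6
  item 7: 10 − 5 = 5
  item 8: 6
  item 9: 2
  item 10: 9
Total = 2 + 4 + 10 + 0 + 3 + 6 + 5 + 6 + 2 + 9 = 47

47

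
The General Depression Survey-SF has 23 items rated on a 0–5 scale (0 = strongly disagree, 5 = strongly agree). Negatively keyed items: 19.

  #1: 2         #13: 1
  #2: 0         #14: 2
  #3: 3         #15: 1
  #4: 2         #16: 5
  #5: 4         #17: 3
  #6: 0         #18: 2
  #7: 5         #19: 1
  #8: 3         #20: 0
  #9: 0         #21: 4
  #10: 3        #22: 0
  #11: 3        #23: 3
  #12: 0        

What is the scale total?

50

Negatively keyed items use 5 − raw:
  item 19: 5 − 1 = 4
After reverse-coding: 2, 0, 3, 2, 4, 0, 5, 3, 0, 3, 3, 0, 1, 2, 1, 5, 3, 2, 4, 0, 4, 0, 3
Total = 2 + 0 + 3 + 2 + 4 + 0 + 5 + 3 + 0 + 3 + 3 + 0 + 1 + 2 + 1 + 5 + 3 + 2 + 4 + 0 + 4 + 0 + 3 = 50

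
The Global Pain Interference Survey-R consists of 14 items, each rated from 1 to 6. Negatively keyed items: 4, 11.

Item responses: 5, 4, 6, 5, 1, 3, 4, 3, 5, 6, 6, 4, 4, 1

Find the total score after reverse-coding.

49

Raw sum = 57. Negatively keyed items: 4, 11; their raw sum = 11.
Each reversal replaces raw with 7 − raw, changing the total by 7 − 2·raw per item.
Total = 57 + 2·7 − 2·11 = 57 + 14 − 22 = 49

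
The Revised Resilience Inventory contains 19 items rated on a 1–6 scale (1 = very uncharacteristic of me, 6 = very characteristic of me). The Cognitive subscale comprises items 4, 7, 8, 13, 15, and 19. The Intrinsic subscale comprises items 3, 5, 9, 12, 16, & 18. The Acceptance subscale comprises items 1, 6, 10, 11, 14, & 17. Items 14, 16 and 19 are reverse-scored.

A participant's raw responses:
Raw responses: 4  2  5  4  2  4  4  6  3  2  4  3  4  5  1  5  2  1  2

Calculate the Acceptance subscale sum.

18

Acceptance items: 1, 6, 10, 11, 14, 17.
Of these, item 14 is reverse-scored; reversed = (1+6) − raw = 7 − raw.
  item 1: 4
  item 6: 4
  item 10: 2
  item 11: 4
  item 14: 7 − 5 = 2
  item 17: 2
Sum = 4 + 4 + 2 + 4 + 2 + 2 = 18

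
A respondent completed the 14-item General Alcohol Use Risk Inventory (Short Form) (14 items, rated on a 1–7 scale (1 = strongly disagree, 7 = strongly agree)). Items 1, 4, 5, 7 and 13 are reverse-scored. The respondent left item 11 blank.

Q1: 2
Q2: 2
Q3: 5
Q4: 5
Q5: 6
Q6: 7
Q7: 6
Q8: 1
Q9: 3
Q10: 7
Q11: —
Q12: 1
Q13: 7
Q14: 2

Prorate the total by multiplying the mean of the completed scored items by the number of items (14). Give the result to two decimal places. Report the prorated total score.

Reverse-coded (on a 1–7 scale, reversed = 8 − raw):
  item 1: 8 − 2 = 6
  item 4: 8 − 5 = 3
  item 5: 8 − 6 = 2
  item 7: 8 − 6 = 2
  item 13: 8 − 7 = 1
Completed scored items (13 of 14): 6, 2, 5, 3, 2, 7, 2, 1, 3, 7, 1, 1, 2; sum = 42.
Person mean = 42 / 13 ≈ 3.2308
Prorated total = (42 / 13) × 14 = 45.23 (to 2 dp)

45.23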